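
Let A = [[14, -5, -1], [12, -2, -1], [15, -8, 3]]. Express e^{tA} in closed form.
e^{tA} = [[(3*t^2 + 9*t + 1)*e^{5*t}, t*(-t - 5)*e^{5*t}, -t*(t + 1)*e^{5*t}], [3*t*(3*t + 8)*e^{5*t}/2, (-3*t^2 - 14*t + 2)*e^{5*t}/2, t*(-3*t - 2)*e^{5*t}/2], [3*t*(3*t + 10)*e^{5*t}/2, t*(-3*t - 16)*e^{5*t}/2, (-3*t^2 - 4*t + 2)*e^{5*t}/2]]

A has Jordan form J = [[5, 1, 0], [0, 5, 1], [0, 0, 5]] with A = PJP^{-1}, so e^{tA} = P e^{tJ} P^{-1}.

For a Jordan block J_k(λ), e^{tJ_k(λ)} = e^{λt} · (I + tN + t^2 N^2/2! + ... + t^{k-1} N^{k-1}/(k-1)!) where N is the nilpotent superdiagonal part.

Assembling the blocks and conjugating back gives the entries of e^{tA} as shown above.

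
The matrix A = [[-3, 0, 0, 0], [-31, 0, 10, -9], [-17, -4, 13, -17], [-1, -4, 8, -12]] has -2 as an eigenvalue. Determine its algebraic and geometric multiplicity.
algebraic multiplicity 2, geometric multiplicity 1

The characteristic polynomial is (x - 5)(x + 2)^2(x + 3), so the factor x + 2 appears with exponent 2: the algebraic multiplicity is 2.

rank(A + 2I) = 3, so the eigenspace has dimension 4 - 3 = 1: the geometric multiplicity is 1.

Since 1 < 2, A is not diagonalizable.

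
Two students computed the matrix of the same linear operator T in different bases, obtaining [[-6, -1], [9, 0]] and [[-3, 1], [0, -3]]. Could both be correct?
Two matrices over a field are similar if and only if they have the same invariant factors.

Both A and B have characteristic polynomial (x + 3)^2 and minimal polynomial (x + 3)^2. Computing further, both have invariant factors (x + 3)^2. Hence A and B are similar.

Yes.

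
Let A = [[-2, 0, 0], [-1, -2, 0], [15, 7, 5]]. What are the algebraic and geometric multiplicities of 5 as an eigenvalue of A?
algebraic multiplicity 1, geometric multiplicity 1

The characteristic polynomial is (x - 5)(x + 2)^2, so the factor x - 5 appears with exponent 1: the algebraic multiplicity is 1.

rank(A - 5I) = 2, so the eigenspace has dimension 3 - 2 = 1: the geometric multiplicity is 1.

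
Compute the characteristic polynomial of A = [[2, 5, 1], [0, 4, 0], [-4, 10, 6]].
χ_A(x) = (x - 4)^3

xI - A = [[x - 2, -5, -1], [0, x - 4, 0], [4, -10, x - 6]].

Expanding det(xI - A) along the first row:
det(xI - A) = + (x - 2)·det([[x - 4, 0], [-10, x - 6]]) - (-5)·det([[0, 0], [4, x - 6]]) + (-1)·det([[0, x - 4], [4, -10]]).

Evaluating gives χ_A(x) = x^3 - 12x^2 + 48x - 64 = (x - 4)^3.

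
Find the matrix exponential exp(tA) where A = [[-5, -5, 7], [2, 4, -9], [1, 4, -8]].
e^{tA} = [[(t^2 - 4*t + 2)*e^{-3*t}/2, t*(3*t - 10)*e^{-3*t}/2, t*(7 - 2*t)*e^{-3*t}], [t*(t + 4)*e^{-3*t}/2, (3*t^2 + 14*t + 2)*e^{-3*t}/2, t*(-2*t - 9)*e^{-3*t}], [t*(t + 2)*e^{-3*t}/2, t*(3*t + 8)*e^{-3*t}/2, (-2*t^2 - 5*t + 1)*e^{-3*t}]]

A has Jordan form J = [[-3, 1, 0], [0, -3, 1], [0, 0, -3]] with A = PJP^{-1}, so e^{tA} = P e^{tJ} P^{-1}.

For a Jordan block J_k(λ), e^{tJ_k(λ)} = e^{λt} · (I + tN + t^2 N^2/2! + ... + t^{k-1} N^{k-1}/(k-1)!) where N is the nilpotent superdiagonal part.

Assembling the blocks and conjugating back gives the entries of e^{tA} as shown above.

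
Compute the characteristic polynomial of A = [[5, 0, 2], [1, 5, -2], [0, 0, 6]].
xI - A = [[x - 5, 0, -2], [-1, x - 5, 2], [0, 0, x - 6]].

Expanding det(xI - A) along the first row:
det(xI - A) = + (x - 5)·det([[x - 5, 2], [0, x - 6]]) - (0)·det([[-1, 2], [0, x - 6]]) + (-2)·det([[-1, x - 5], [0, 0]]).

Evaluating gives χ_A(x) = x^3 - 16x^2 + 85x - 150 = (x - 6)(x - 5)^2.

χ_A(x) = (x - 6)(x - 5)^2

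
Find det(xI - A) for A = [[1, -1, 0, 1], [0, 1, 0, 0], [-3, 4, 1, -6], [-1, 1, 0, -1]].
xI - A = [[x - 1, 1, 0, -1], [0, x - 1, 0, 0], [3, -4, x - 1, 6], [1, -1, 0, x + 1]].

Expanding det(xI - A) along the first row:
det(xI - A) = + (x - 1)·det([[x - 1, 0, 0], [-4, x - 1, 6], [-1, 0, x + 1]]) - (1)·det([[0, 0, 0], [3, x - 1, 6], [1, 0, x + 1]]) + (0)·det([[0, x - 1, 0], [3, -4, 6], [1, -1, x + 1]]) - (-1)·det([[0, x - 1, 0], [3, -4, x - 1], [1, -1, 0]]).

Evaluating gives χ_A(x) = x^4 - 2x^3 + x^2 = x^2(x - 1)^2.

χ_A(x) = x^2(x - 1)^2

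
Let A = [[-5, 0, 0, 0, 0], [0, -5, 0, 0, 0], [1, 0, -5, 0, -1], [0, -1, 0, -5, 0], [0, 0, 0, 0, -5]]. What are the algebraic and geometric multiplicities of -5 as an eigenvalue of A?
algebraic multiplicity 5, geometric multiplicity 3

The characteristic polynomial is (x + 5)^5, so the factor x + 5 appears with exponent 5: the algebraic multiplicity is 5.

rank(A + 5I) = 2, so the eigenspace has dimension 5 - 2 = 3: the geometric multiplicity is 3.

Since 3 < 5, A is not diagonalizable.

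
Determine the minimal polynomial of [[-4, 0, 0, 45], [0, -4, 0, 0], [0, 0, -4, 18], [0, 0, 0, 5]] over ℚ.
m_A(x) = (x - 5)(x + 4)

The characteristic polynomial factors as (x - 5)(x + 4)^3. The minimal polynomial is ∏(x - λ)^{k_λ} where k_λ is the size of the largest Jordan block at λ.

For λ = -4: rank(A + 4I) = 1, and the largest Jordan block has size 1 (the smallest k with rank((A + 4I)^k) = rank((A + 4I)^(k+1))).
For λ = 5: rank(A - 5I) = 3, and the largest Jordan block has size 1 (the smallest k with rank((A - 5I)^k) = rank((A - 5I)^(k+1))).

So m_A(x) = (x - 5)(x + 4).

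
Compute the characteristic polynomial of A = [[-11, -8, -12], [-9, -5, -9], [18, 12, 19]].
χ_A(x) = (x - 1)^3

xI - A = [[x + 11, 8, 12], [9, x + 5, 9], [-18, -12, x - 19]].

Expanding det(xI - A) along the first row:
det(xI - A) = + (x + 11)·det([[x + 5, 9], [-12, x - 19]]) - (8)·det([[9, 9], [-18, x - 19]]) + (12)·det([[9, x + 5], [-18, -12]]).

Evaluating gives χ_A(x) = x^3 - 3x^2 + 3x - 1 = (x - 1)^3.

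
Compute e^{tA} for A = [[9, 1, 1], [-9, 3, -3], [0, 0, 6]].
A has Jordan form J = [[6, 1, 0], [0, 6, 0], [0, 0, 6]] with A = PJP^{-1}, so e^{tA} = P e^{tJ} P^{-1}.

For a Jordan block J_k(λ), e^{tJ_k(λ)} = e^{λt} · (I + tN + t^2 N^2/2! + ... + t^{k-1} N^{k-1}/(k-1)!) where N is the nilpotent superdiagonal part.

Assembling the blocks and conjugating back gives the entries of e^{tA} as shown above.

e^{tA} = [[(3*t + 1)*e^{6*t}, t*e^{6*t}, t*e^{6*t}], [-9*t*e^{6*t}, (1 - 3*t)*e^{6*t}, -3*t*e^{6*t}], [0, 0, e^{6*t}]]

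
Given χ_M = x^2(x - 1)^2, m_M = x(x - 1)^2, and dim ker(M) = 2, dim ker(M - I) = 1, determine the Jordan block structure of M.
λ = 0: algebraic multiplicity 2 (exponent in χ_M), largest block size 1 (exponent in m_M), 2 blocks (geometric multiplicity). These force block sizes [1, 1].
λ = 1: algebraic multiplicity 2 (exponent in χ_M), largest block size 2 (exponent in m_M), 1 block (geometric multiplicity). This forces block sizes [2].

Jordan blocks: (0, 1), (0, 1), (1, 2)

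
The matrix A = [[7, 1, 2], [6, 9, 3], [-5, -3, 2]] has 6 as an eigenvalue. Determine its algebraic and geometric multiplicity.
algebraic multiplicity 3, geometric multiplicity 1

The characteristic polynomial is (x - 6)^3, so the factor x - 6 appears with exponent 3: the algebraic multiplicity is 3.

rank(A - 6I) = 2, so the eigenspace has dimension 3 - 2 = 1: the geometric multiplicity is 1.

Since 1 < 3, A is not diagonalizable.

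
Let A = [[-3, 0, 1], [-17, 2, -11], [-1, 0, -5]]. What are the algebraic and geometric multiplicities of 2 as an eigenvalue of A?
The characteristic polynomial is (x - 2)(x + 4)^2, so the factor x - 2 appears with exponent 1: the algebraic multiplicity is 1.

rank(A - 2I) = 2, so the eigenspace has dimension 3 - 2 = 1: the geometric multiplicity is 1.

algebraic multiplicity 1, geometric multiplicity 1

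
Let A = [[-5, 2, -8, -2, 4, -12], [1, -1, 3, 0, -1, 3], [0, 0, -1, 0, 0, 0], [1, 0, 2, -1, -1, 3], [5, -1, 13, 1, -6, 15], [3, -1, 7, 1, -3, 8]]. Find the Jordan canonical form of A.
The characteristic polynomial is det(xI - A) = (x + 1)^6, so the eigenvalues are -1 (algebraic multiplicity 6).

For λ = -1: rank(A + I) = 3, rank((A + I)^2) = 1, rank((A + I)^3) = 0. The eigenspace has dimension 6 - 3 = 3, so there are 3 Jordan blocks; the rank sequence gives block sizes [3, 2, 1].

Assembling the blocks gives the Jordan form J above.

J = [[-1, 1, 0, 0, 0, 0], [0, -1, 1, 0, 0, 0], [0, 0, -1, 0, 0, 0], [0, 0, 0, -1, 1, 0], [0, 0, 0, 0, -1, 0], [0, 0, 0, 0, 0, -1]]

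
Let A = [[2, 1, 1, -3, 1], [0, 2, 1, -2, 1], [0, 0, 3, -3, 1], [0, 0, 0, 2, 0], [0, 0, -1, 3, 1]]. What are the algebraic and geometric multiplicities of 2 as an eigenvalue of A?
algebraic multiplicity 5, geometric multiplicity 2

The characteristic polynomial is (x - 2)^5, so the factor x - 2 appears with exponent 5: the algebraic multiplicity is 5.

rank(A - 2I) = 3, so the eigenspace has dimension 5 - 3 = 2: the geometric multiplicity is 2.

Since 2 < 5, A is not diagonalizable.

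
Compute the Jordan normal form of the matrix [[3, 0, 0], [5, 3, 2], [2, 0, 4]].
J = [[3, 1, 0], [0, 3, 0], [0, 0, 4]]

The characteristic polynomial is det(xI - A) = (x - 4)(x - 3)^2, so the eigenvalues are 3 (algebraic multiplicity 2), 4 (algebraic multiplicity 1).

For λ = 3: rank(A - 3I) = 2, rank((A - 3I)^2) = 1. The eigenspace has dimension 3 - 2 = 1, so there is 1 Jordan block; the rank sequence gives block sizes [2].

For λ = 4: algebraic multiplicity 1 gives one 1×1 block.

Assembling the blocks gives the Jordan form J above.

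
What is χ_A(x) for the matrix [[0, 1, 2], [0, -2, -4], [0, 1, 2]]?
xI - A = [[x, -1, -2], [0, x + 2, 4], [0, -1, x - 2]].

Expanding det(xI - A) along the first row:
det(xI - A) = + (x)·det([[x + 2, 4], [-1, x - 2]]) - (-1)·det([[0, 4], [0, x - 2]]) + (-2)·det([[0, x + 2], [0, -1]]).

Evaluating gives χ_A(x) = x^3.

χ_A(x) = x^3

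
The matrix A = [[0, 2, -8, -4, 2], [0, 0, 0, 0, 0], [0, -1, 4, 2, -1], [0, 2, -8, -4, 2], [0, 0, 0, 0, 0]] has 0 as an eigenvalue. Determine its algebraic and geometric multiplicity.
algebraic multiplicity 5, geometric multiplicity 4

The characteristic polynomial is x^5, so the factor x appears with exponent 5: the algebraic multiplicity is 5.

rank(A) = 1, so the eigenspace has dimension 5 - 1 = 4: the geometric multiplicity is 4.

Since 4 < 5, A is not diagonalizable.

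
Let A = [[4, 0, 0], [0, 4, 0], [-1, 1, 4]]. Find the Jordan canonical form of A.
The characteristic polynomial is det(xI - A) = (x - 4)^3, so the eigenvalues are 4 (algebraic multiplicity 3).

For λ = 4: rank(A - 4I) = 1, rank((A - 4I)^2) = 0. The eigenspace has dimension 3 - 1 = 2, so there are 2 Jordan blocks; the rank sequence gives block sizes [2, 1].

Assembling the blocks gives the Jordan form J above.

J = [[4, 1, 0], [0, 4, 0], [0, 0, 4]]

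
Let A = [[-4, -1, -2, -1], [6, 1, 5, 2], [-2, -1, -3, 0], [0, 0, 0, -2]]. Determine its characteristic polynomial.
xI - A = [[x + 4, 1, 2, 1], [-6, x - 1, -5, -2], [2, 1, x + 3, 0], [0, 0, 0, x + 2]].

Expanding det(xI - A) along the first row:
det(xI - A) = + (x + 4)·det([[x - 1, -5, -2], [1, x + 3, 0], [0, 0, x + 2]]) - (1)·det([[-6, -5, -2], [2, x + 3, 0], [0, 0, x + 2]]) + (2)·det([[-6, x - 1, -2], [2, 1, 0], [0, 0, x + 2]]) - (1)·det([[-6, x - 1, -5], [2, 1, x + 3], [0, 0, 0]]).

Evaluating gives χ_A(x) = x^4 + 8x^3 + 24x^2 + 32x + 16 = (x + 2)^4.

χ_A(x) = (x + 2)^4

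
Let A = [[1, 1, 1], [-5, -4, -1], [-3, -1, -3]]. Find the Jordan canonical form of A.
The characteristic polynomial is det(xI - A) = (x + 2)^3, so the eigenvalues are -2 (algebraic multiplicity 3).

For λ = -2: rank(A + 2I) = 2, rank((A + 2I)^2) = 1, rank((A + 2I)^3) = 0. The eigenspace has dimension 3 - 2 = 1, so there is 1 Jordan block; the rank sequence gives block sizes [3].

Assembling the blocks gives the Jordan form J above.

J = [[-2, 1, 0], [0, -2, 1], [0, 0, -2]]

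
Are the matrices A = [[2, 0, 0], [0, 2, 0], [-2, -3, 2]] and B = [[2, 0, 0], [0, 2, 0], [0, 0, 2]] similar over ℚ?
Both have characteristic polynomial (x - 2)^3, but the minimal polynomial of A is (x - 2)^2 while the minimal polynomial of B is x - 2. The minimal polynomial is a similarity invariant, so A and B are not similar.

No.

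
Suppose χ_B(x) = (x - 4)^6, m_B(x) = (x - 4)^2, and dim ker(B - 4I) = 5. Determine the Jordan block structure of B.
λ = 4: algebraic multiplicity 6 (exponent in χ_B), largest block size 2 (exponent in m_B), 5 blocks (geometric multiplicity). These force block sizes [2, 1, 1, 1, 1].

Jordan blocks: (4, 2), (4, 1), (4, 1), (4, 1), (4, 1)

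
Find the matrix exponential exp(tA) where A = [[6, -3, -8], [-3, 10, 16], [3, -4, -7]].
A has Jordan form J = [[3, 1, 0], [0, 3, 1], [0, 0, 3]] with A = PJP^{-1}, so e^{tA} = P e^{tJ} P^{-1}.

For a Jordan block J_k(λ), e^{tJ_k(λ)} = e^{λt} · (I + tN + t^2 N^2/2! + ... + t^{k-1} N^{k-1}/(k-1)!) where N is the nilpotent superdiagonal part.

Assembling the blocks and conjugating back gives the entries of e^{tA} as shown above.

e^{tA} = [[(-3*t^2 + 3*t + 1)*e^{3*t}, t*(t - 3)*e^{3*t}, 4*t*(t - 2)*e^{3*t}], [3*t*(3*t - 1)*e^{3*t}, (-3*t^2 + 7*t + 1)*e^{3*t}, 4*t*(4 - 3*t)*e^{3*t}], [3*t*(2 - 3*t)*e^{3*t}/2, t*(3*t - 8)*e^{3*t}/2, (6*t^2 - 10*t + 1)*e^{3*t}]]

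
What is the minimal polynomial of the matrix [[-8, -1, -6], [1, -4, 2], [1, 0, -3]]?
m_A(x) = (x + 5)^3

The characteristic polynomial factors as (x + 5)^3. The minimal polynomial is ∏(x - λ)^{k_λ} where k_λ is the size of the largest Jordan block at λ.

For λ = -5: rank(A + 5I) = 2, and the largest Jordan block has size 3 (the smallest k with rank((A + 5I)^k) = rank((A + 5I)^(k+1))).

So m_A(x) = (x + 5)^3.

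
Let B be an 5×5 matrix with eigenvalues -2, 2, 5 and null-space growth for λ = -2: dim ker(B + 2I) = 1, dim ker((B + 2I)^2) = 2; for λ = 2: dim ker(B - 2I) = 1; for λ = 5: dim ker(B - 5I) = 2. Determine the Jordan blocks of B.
λ = -2: successive nullity increments [1, 1] count blocks of size ≥ k; block sizes are [2].
λ = 2: successive nullity increments [1] count blocks of size ≥ k; block sizes are [1].
λ = 5: successive nullity increments [2] count blocks of size ≥ k; block sizes are [1, 1].

Jordan blocks: (-2, 2), (2, 1), (5, 1), (5, 1)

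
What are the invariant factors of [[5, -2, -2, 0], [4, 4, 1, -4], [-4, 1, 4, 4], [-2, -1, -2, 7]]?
x - 5, (x - 5)^3

The Jordan structure of A has elementary divisors (x - 5)^3, (x - 5). Arranging the block sizes at each eigenvalue in decreasing order and taking row products gives the invariant factors.

Invariant factors (smallest first, each dividing the next): x - 5, (x - 5)^3.

Check: the last factor (x - 5)^3 is the minimal polynomial, and the product (x - 5)^4 is the characteristic polynomial.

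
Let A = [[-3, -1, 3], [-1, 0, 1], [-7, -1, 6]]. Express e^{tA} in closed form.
e^{tA} = [[(-2*t^2 - 4*t + 1)*e^{t}, t*(t - 1)*e^{t}, t*(t + 3)*e^{t}], [t*(-t - 1)*e^{t}, (t^2/2 - t + 1)*e^{t}, t*(t + 2)*e^{t}/2], [t*(-3*t - 7)*e^{t}, t*(3*t - 2)*e^{t}/2, (3*t^2 + 10*t + 2)*e^{t}/2]]

A has Jordan form J = [[1, 1, 0], [0, 1, 1], [0, 0, 1]] with A = PJP^{-1}, so e^{tA} = P e^{tJ} P^{-1}.

For a Jordan block J_k(λ), e^{tJ_k(λ)} = e^{λt} · (I + tN + t^2 N^2/2! + ... + t^{k-1} N^{k-1}/(k-1)!) where N is the nilpotent superdiagonal part.

Assembling the blocks and conjugating back gives the entries of e^{tA} as shown above.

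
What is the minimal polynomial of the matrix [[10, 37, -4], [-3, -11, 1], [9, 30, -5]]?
The characteristic polynomial factors as (x + 2)^3. The minimal polynomial is ∏(x - λ)^{k_λ} where k_λ is the size of the largest Jordan block at λ.

For λ = -2: rank(A + 2I) = 2, and the largest Jordan block has size 3 (the smallest k with rank((A + 2I)^k) = rank((A + 2I)^(k+1))).

So m_A(x) = (x + 2)^3.

m_A(x) = (x + 2)^3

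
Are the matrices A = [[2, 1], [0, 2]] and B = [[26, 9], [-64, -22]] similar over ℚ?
Yes.

Two matrices over a field are similar if and only if they have the same invariant factors.

Both A and B have characteristic polynomial (x - 2)^2 and minimal polynomial (x - 2)^2. Computing further, both have invariant factors (x - 2)^2. Hence A and B are similar.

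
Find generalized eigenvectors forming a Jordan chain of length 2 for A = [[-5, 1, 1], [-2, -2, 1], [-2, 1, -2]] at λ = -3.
We seek v_1 ∈ ker((A + 3I)^2) \ ker(A + 3I), then set v_{i+1} = (A + 3I) v_i.

One such chain is v_1 = [[0, 1, 0]]^T, v_2 = [[1, 1, 1]]^T. Check: (A + 3I) v_2 = [[0, 0, 0]]^T = 0.

v_1 = [[0, 1, 0]]^T, v_2 = [[1, 1, 1]]^T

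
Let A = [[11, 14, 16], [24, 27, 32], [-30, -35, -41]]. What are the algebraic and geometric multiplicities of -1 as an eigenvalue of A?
algebraic multiplicity 3, geometric multiplicity 2

The characteristic polynomial is (x + 1)^3, so the factor x + 1 appears with exponent 3: the algebraic multiplicity is 3.

rank(A + I) = 1, so the eigenspace has dimension 3 - 1 = 2: the geometric multiplicity is 2.

Since 2 < 3, A is not diagonalizable.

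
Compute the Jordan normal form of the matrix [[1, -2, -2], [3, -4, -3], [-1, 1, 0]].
The characteristic polynomial is det(xI - A) = (x + 1)^3, so the eigenvalues are -1 (algebraic multiplicity 3).

For λ = -1: rank(A + I) = 1, rank((A + I)^2) = 0. The eigenspace has dimension 3 - 1 = 2, so there are 2 Jordan blocks; the rank sequence gives block sizes [2, 1].

Assembling the blocks gives the Jordan form J above.

J = [[-1, 1, 0], [0, -1, 0], [0, 0, -1]]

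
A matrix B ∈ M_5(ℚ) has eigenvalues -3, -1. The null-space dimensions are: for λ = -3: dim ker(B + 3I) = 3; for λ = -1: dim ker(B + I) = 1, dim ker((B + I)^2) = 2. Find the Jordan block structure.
Jordan blocks: (-3, 1), (-3, 1), (-3, 1), (-1, 2)

λ = -3: successive nullity increments [3] count blocks of size ≥ k; block sizes are [1, 1, 1].
λ = -1: successive nullity increments [1, 1] count blocks of size ≥ k; block sizes are [2].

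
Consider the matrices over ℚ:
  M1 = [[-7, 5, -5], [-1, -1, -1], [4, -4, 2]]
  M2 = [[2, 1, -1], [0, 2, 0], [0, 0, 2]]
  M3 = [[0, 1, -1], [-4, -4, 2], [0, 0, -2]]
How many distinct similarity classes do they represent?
2 classes: {M1, M3}, {M2}

Characteristic polynomials: χ_{M1} = (x + 2)^3, χ_{M2} = (x - 2)^3, χ_{M3} = (x + 2)^3.

{M1, M3}: invariant factors x + 2, (x + 2)^2.

{M2}: invariant factors x - 2, (x - 2)^2.

Matrices are similar if and only if their invariant-factor lists agree; the partition into similarity classes is {M1, M3}, {M2}.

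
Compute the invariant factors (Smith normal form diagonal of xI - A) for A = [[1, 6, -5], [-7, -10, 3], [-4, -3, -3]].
(x + 4)^3

The Jordan structure of A has elementary divisors (x + 4)^3. Arranging the block sizes at each eigenvalue in decreasing order and taking row products gives the invariant factors.

Invariant factors (smallest first, each dividing the next): (x + 4)^3.

Check: the last factor (x + 4)^3 is the minimal polynomial, and the product (x + 4)^3 is the characteristic polynomial.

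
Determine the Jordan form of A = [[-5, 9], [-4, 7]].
J = [[1, 1], [0, 1]]

The characteristic polynomial is det(xI - A) = (x - 1)^2, so the eigenvalues are 1 (algebraic multiplicity 2).

For λ = 1: rank(A - I) = 1, rank((A - I)^2) = 0. The eigenspace has dimension 2 - 1 = 1, so there is 1 Jordan block; the rank sequence gives block sizes [2].

Assembling the blocks gives the Jordan form J above.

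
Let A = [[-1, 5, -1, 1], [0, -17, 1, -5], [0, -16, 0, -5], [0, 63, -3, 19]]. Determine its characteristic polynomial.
xI - A = [[x + 1, -5, 1, -1], [0, x + 17, -1, 5], [0, 16, x, 5], [0, -63, 3, x - 19]].

Expanding det(xI - A) along the first row:
det(xI - A) = + (x + 1)·det([[x + 17, -1, 5], [16, x, 5], [-63, 3, x - 19]]) - (-5)·det([[0, -1, 5], [0, x, 5], [0, 3, x - 19]]) + (1)·det([[0, x + 17, 5], [0, 16, 5], [0, -63, x - 19]]) - (-1)·det([[0, x + 17, -1], [0, 16, x], [0, -63, 3]]).

Evaluating gives χ_A(x) = x^4 - x^3 - 9x^2 - 11x - 4 = (x - 4)(x + 1)^3.

χ_A(x) = (x - 4)(x + 1)^3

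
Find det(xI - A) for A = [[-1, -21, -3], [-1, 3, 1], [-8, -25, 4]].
xI - A = [[x + 1, 21, 3], [1, x - 3, -1], [8, 25, x - 4]].

Expanding det(xI - A) along the first row:
det(xI - A) = + (x + 1)·det([[x - 3, -1], [25, x - 4]]) - (21)·det([[1, -1], [8, x - 4]]) + (3)·det([[1, x - 3], [8, 25]]).

Evaluating gives χ_A(x) = x^3 - 6x^2 - 15x + 100 = (x - 5)^2(x + 4).

χ_A(x) = (x - 5)^2(x + 4)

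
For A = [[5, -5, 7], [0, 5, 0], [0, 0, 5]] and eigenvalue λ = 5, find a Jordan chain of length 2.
We seek v_1 ∈ ker((A - 5I)^2) \ ker(A - 5I), then set v_{i+1} = (A - 5I) v_i.

One such chain is v_1 = [[11, -3, -2]]^T, v_2 = [[1, 0, 0]]^T. Check: (A - 5I) v_2 = [[0, 0, 0]]^T = 0.

v_1 = [[11, -3, -2]]^T, v_2 = [[1, 0, 0]]^T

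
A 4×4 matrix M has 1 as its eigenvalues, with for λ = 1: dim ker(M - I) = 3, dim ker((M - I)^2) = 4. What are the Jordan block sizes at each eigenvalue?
Jordan blocks: (1, 2), (1, 1), (1, 1)

λ = 1: successive nullity increments [3, 1] count blocks of size ≥ k; block sizes are [2, 1, 1].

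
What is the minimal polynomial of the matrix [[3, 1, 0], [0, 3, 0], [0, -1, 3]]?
The characteristic polynomial factors as (x - 3)^3. The minimal polynomial is ∏(x - λ)^{k_λ} where k_λ is the size of the largest Jordan block at λ.

For λ = 3: rank(A - 3I) = 1, and the largest Jordan block has size 2 (the smallest k with rank((A - 3I)^k) = rank((A - 3I)^(k+1))).

So m_A(x) = (x - 3)^2.

m_A(x) = (x - 3)^2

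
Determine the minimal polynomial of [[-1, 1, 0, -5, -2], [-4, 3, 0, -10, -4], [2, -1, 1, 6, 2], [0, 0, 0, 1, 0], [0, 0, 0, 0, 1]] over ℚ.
m_A(x) = (x - 1)^2

The characteristic polynomial factors as (x - 1)^5. The minimal polynomial is ∏(x - λ)^{k_λ} where k_λ is the size of the largest Jordan block at λ.

For λ = 1: rank(A - I) = 2, and the largest Jordan block has size 2 (the smallest k with rank((A - I)^k) = rank((A - I)^(k+1))).

So m_A(x) = (x - 1)^2.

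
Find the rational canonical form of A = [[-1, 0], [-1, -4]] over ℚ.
The invariant factors of A (the non-unit diagonal entries of the Smith normal form of xI - A over ℚ[x]) are (x + 1)(x + 4), each dividing the next. The characteristic polynomial is their product, (x + 1)(x + 4).

The rational canonical form is the block-diagonal matrix of companion matrices C(f_i):
R = [[0, -4], [1, -5]].

R = [[0, -4], [1, -5]]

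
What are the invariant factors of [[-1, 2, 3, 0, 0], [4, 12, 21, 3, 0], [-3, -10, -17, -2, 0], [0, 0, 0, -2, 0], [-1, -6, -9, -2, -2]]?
x + 2, x + 2, (x + 2)^3

The Jordan structure of A has elementary divisors (x + 2)^3, (x + 2), (x + 2). Arranging the block sizes at each eigenvalue in decreasing order and taking row products gives the invariant factors.

Invariant factors (smallest first, each dividing the next): x + 2, x + 2, (x + 2)^3.

Check: the last factor (x + 2)^3 is the minimal polynomial, and the product (x + 2)^5 is the characteristic polynomial.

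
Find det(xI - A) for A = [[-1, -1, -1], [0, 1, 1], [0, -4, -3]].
xI - A = [[x + 1, 1, 1], [0, x - 1, -1], [0, 4, x + 3]].

Expanding det(xI - A) along the first row:
det(xI - A) = + (x + 1)·det([[x - 1, -1], [4, x + 3]]) - (1)·det([[0, -1], [0, x + 3]]) + (1)·det([[0, x - 1], [0, 4]]).

Evaluating gives χ_A(x) = x^3 + 3x^2 + 3x + 1 = (x + 1)^3.

χ_A(x) = (x + 1)^3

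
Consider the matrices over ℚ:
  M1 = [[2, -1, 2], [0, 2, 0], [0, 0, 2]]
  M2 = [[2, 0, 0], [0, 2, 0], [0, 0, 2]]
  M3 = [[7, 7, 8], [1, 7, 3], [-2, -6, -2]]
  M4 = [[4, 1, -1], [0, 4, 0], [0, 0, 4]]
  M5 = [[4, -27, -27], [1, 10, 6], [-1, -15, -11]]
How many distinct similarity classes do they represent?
Characteristic polynomials: χ_{M1} = (x - 2)^3, χ_{M2} = (x - 2)^3, χ_{M3} = (x - 4)^3, χ_{M4} = (x - 4)^3, χ_{M5} = (x - 4)^2(x + 5).

{M1}: invariant factors x - 2, (x - 2)^2.

{M2}: invariant factors x - 2, x - 2, x - 2.

{M3}: invariant factors (x - 4)^3.

{M4}: invariant factors x - 4, (x - 4)^2.

{M5}: invariant factors (x - 4)^2(x + 5).

Matrices are similar if and only if their invariant-factor lists agree; the partition into similarity classes is {M1}, {M2}, {M3}, {M4}, {M5}.

5 classes: {M1}, {M2}, {M3}, {M4}, {M5}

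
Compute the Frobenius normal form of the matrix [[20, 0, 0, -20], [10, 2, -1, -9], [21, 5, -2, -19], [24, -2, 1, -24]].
R = [[0, 0, 0, -20], [1, 0, 0, -13], [0, 1, 0, -2], [0, 0, 1, -4]]

The invariant factors of A (the non-unit diagonal entries of the Smith normal form of xI - A over ℚ[x]) are (x + 4)(x^3 + 2x + 5), each dividing the next. The characteristic polynomial is their product, (x + 4)(x^3 + 2x + 5).

The rational canonical form is the block-diagonal matrix of companion matrices C(f_i):
R = [[0, 0, 0, -20], [1, 0, 0, -13], [0, 1, 0, -2], [0, 0, 1, -4]].

Note the characteristic polynomial does not split into linear factors over ℚ, so A has no Jordan form over ℚ; the rational canonical form exists over any field.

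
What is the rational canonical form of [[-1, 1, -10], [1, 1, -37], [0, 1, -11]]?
R = [[0, 0, -25], [1, 0, -35], [0, 1, -11]]

The invariant factors of A (the non-unit diagonal entries of the Smith normal form of xI - A over ℚ[x]) are (x + 1)(x + 5)^2, each dividing the next. The characteristic polynomial is their product, (x + 1)(x + 5)^2.

The rational canonical form is the block-diagonal matrix of companion matrices C(f_i):
R = [[0, 0, -25], [1, 0, -35], [0, 1, -11]].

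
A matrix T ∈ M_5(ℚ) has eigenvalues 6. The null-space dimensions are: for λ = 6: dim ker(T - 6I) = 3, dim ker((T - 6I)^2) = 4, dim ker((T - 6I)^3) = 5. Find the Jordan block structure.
λ = 6: successive nullity increments [3, 1, 1] count blocks of size ≥ k; block sizes are [3, 1, 1].

Jordan blocks: (6, 3), (6, 1), (6, 1)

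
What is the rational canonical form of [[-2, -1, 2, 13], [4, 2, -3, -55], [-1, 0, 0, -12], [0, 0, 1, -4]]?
The invariant factors of A (the non-unit diagonal entries of the Smith normal form of xI - A over ℚ[x]) are (x^2 + 2x + 5)^2, each dividing the next. The characteristic polynomial is their product, (x^2 + 2x + 5)^2.

The rational canonical form is the block-diagonal matrix of companion matrices C(f_i):
R = [[0, 0, 0, -25], [1, 0, 0, -20], [0, 1, 0, -14], [0, 0, 1, -4]].

Note the characteristic polynomial does not split into linear factors over ℚ, so A has no Jordan form over ℚ; the rational canonical form exists over any field.

R = [[0, 0, 0, -25], [1, 0, 0, -20], [0, 1, 0, -14], [0, 0, 1, -4]]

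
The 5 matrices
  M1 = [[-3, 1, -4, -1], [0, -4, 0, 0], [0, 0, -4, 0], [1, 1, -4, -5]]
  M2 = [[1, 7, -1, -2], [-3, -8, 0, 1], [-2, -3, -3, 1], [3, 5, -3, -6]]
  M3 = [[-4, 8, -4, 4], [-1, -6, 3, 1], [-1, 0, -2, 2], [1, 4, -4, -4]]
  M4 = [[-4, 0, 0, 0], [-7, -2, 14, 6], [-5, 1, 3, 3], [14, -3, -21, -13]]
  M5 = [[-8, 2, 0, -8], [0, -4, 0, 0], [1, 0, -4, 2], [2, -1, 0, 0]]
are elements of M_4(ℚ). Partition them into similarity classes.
Characteristic polynomials: χ_{M1} = (x + 4)^4, χ_{M2} = (x + 4)^4, χ_{M3} = (x + 4)^4, χ_{M4} = (x + 4)^4, χ_{M5} = (x + 4)^4.

{M1}: invariant factors x + 4, x + 4, (x + 4)^2.

{M2, M3, M4, M5}: invariant factors (x + 4)^2, (x + 4)^2.

Matrices are similar if and only if their invariant-factor lists agree; the partition into similarity classes is {M1}, {M2, M3, M4, M5}.

2 classes: {M1}, {M2, M3, M4, M5}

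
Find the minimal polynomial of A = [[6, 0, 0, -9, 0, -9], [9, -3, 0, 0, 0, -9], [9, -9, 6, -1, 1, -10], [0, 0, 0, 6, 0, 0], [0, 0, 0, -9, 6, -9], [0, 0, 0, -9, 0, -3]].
The characteristic polynomial factors as (x - 6)^4(x + 3)^2. The minimal polynomial is ∏(x - λ)^{k_λ} where k_λ is the size of the largest Jordan block at λ.

For λ = -3: rank(A + 3I) = 4, and the largest Jordan block has size 1 (the smallest k with rank((A + 3I)^k) = rank((A + 3I)^(k+1))).
For λ = 6: rank(A - 6I) = 3, and the largest Jordan block has size 2 (the smallest k with rank((A - 6I)^k) = rank((A - 6I)^(k+1))).

So m_A(x) = (x - 6)^2(x + 3).

m_A(x) = (x - 6)^2(x + 3)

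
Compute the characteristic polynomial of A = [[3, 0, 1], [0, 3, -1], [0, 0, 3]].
χ_A(x) = (x - 3)^3

xI - A = [[x - 3, 0, -1], [0, x - 3, 1], [0, 0, x - 3]].

Expanding det(xI - A) along the first row:
det(xI - A) = + (x - 3)·det([[x - 3, 1], [0, x - 3]]) - (0)·det([[0, 1], [0, x - 3]]) + (-1)·det([[0, x - 3], [0, 0]]).

Evaluating gives χ_A(x) = x^3 - 9x^2 + 27x - 27 = (x - 3)^3.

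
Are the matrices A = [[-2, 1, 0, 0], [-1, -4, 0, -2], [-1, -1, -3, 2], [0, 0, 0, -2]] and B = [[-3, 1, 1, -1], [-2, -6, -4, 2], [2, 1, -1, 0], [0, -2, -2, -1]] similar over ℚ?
Two matrices over a field are similar if and only if they have the same invariant factors.

Both A and B have characteristic polynomial (x + 2)(x + 3)^3 and minimal polynomial (x + 2)(x + 3)^2. Computing further, both have invariant factors x + 3, (x + 2)(x + 3)^2. Hence A and B are similar.

Yes.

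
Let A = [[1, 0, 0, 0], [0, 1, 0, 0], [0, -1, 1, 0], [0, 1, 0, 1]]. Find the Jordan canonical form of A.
The characteristic polynomial is det(xI - A) = (x - 1)^4, so the eigenvalues are 1 (algebraic multiplicity 4).

For λ = 1: rank(A - I) = 1, rank((A - I)^2) = 0. The eigenspace has dimension 4 - 1 = 3, so there are 3 Jordan blocks; the rank sequence gives block sizes [2, 1, 1].

Assembling the blocks gives the Jordan form J above.

J = [[1, 1, 0, 0], [0, 1, 0, 0], [0, 0, 1, 0], [0, 0, 0, 1]]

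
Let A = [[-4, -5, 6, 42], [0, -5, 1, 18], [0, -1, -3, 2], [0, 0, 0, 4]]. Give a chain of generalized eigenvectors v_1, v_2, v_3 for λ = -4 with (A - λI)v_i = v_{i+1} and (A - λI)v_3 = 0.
We seek v_1 ∈ ker((A + 4I)^3) \ ker((A + 4I)^2), then set v_{i+1} = (A + 4I) v_i.

One such chain is v_1 = [[-5, -2, -1, 0]]^T, v_2 = [[4, 1, 1, 0]]^T, v_3 = [[1, 0, 0, 0]]^T. Check: (A + 4I) v_3 = [[0, 0, 0, 0]]^T = 0.

v_1 = [[-5, -2, -1, 0]]^T, v_2 = [[4, 1, 1, 0]]^T, v_3 = [[1, 0, 0, 0]]^T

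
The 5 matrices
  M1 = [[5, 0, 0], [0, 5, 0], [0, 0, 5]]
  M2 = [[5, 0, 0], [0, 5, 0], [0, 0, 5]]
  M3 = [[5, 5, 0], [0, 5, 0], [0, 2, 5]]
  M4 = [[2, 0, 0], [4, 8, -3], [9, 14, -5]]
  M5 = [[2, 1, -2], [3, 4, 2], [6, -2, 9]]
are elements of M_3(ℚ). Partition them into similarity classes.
3 classes: {M1, M2}, {M3, M5}, {M4}

Characteristic polynomials: χ_{M1} = (x - 5)^3, χ_{M2} = (x - 5)^3, χ_{M3} = (x - 5)^3, χ_{M4} = (x - 2)^2(x - 1), χ_{M5} = (x - 5)^3.

{M1, M2}: invariant factors x - 5, x - 5, x - 5.

{M3, M5}: invariant factors x - 5, (x - 5)^2.

{M4}: invariant factors (x - 2)^2(x - 1).

Matrices are similar if and only if their invariant-factor lists agree; the partition into similarity classes is {M1, M2}, {M3, M5}, {M4}.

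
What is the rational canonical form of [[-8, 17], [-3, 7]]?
R = [[0, 5], [1, -1]]

The invariant factors of A (the non-unit diagonal entries of the Smith normal form of xI - A over ℚ[x]) are x^2 + x - 5, each dividing the next. The characteristic polynomial is their product, x^2 + x - 5.

The rational canonical form is the block-diagonal matrix of companion matrices C(f_i):
R = [[0, 5], [1, -1]].

Note the characteristic polynomial does not split into linear factors over ℚ, so A has no Jordan form over ℚ; the rational canonical form exists over any field.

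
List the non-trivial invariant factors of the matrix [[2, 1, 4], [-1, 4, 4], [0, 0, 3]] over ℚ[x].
The Jordan structure of A has elementary divisors (x - 3)^2, (x - 3). Arranging the block sizes at each eigenvalue in decreasing order and taking row products gives the invariant factors.

Invariant factors (smallest first, each dividing the next): x - 3, (x - 3)^2.

Check: the last factor (x - 3)^2 is the minimal polynomial, and the product (x - 3)^3 is the characteristic polynomial.

x - 3, (x - 3)^2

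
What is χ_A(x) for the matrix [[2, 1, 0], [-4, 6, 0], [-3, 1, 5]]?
χ_A(x) = (x - 5)(x - 4)^2

xI - A = [[x - 2, -1, 0], [4, x - 6, 0], [3, -1, x - 5]].

Expanding det(xI - A) along the first row:
det(xI - A) = + (x - 2)·det([[x - 6, 0], [-1, x - 5]]) - (-1)·det([[4, 0], [3, x - 5]]) + (0)·det([[4, x - 6], [3, -1]]).

Evaluating gives χ_A(x) = x^3 - 13x^2 + 56x - 80 = (x - 5)(x - 4)^2.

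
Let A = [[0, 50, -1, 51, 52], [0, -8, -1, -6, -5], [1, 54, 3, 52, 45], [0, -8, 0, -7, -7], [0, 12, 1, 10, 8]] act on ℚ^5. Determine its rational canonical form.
R = [[0, 0, 0, 0, 50], [1, 0, 0, 0, 35], [0, 1, 0, 0, 8], [0, 0, 1, 0, -7], [0, 0, 0, 1, -4]]

The invariant factors of A (the non-unit diagonal entries of the Smith normal form of xI - A over ℚ[x]) are (x - 2)(x^2 + 3x + 5)^2, each dividing the next. The characteristic polynomial is their product, (x - 2)(x^2 + 3x + 5)^2.

The rational canonical form is the block-diagonal matrix of companion matrices C(f_i):
R = [[0, 0, 0, 0, 50], [1, 0, 0, 0, 35], [0, 1, 0, 0, 8], [0, 0, 1, 0, -7], [0, 0, 0, 1, -4]].

Note the characteristic polynomial does not split into linear factors over ℚ, so A has no Jordan form over ℚ; the rational canonical form exists over any field.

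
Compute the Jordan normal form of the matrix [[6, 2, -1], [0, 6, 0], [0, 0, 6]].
The characteristic polynomial is det(xI - A) = (x - 6)^3, so the eigenvalues are 6 (algebraic multiplicity 3).

For λ = 6: rank(A - 6I) = 1, rank((A - 6I)^2) = 0. The eigenspace has dimension 3 - 1 = 2, so there are 2 Jordan blocks; the rank sequence gives block sizes [2, 1].

Assembling the blocks gives the Jordan form J above.

J = [[6, 1, 0], [0, 6, 0], [0, 0, 6]]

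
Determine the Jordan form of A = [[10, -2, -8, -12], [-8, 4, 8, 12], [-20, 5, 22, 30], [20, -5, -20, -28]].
J = [[2, 1, 0, 0], [0, 2, 0, 0], [0, 0, 2, 0], [0, 0, 0, 2]]

The characteristic polynomial is det(xI - A) = (x - 2)^4, so the eigenvalues are 2 (algebraic multiplicity 4).

For λ = 2: rank(A - 2I) = 1, rank((A - 2I)^2) = 0. The eigenspace has dimension 4 - 1 = 3, so there are 3 Jordan blocks; the rank sequence gives block sizes [2, 1, 1].

Assembling the blocks gives the Jordan form J above.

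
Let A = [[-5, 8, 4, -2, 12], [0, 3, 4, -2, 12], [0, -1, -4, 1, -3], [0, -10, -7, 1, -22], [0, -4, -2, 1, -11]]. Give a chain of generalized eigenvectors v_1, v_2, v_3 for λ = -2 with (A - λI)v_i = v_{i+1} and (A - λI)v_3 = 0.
v_1 = [[-2, -2, 0, 3, 1]]^T, v_2 = [[-4, -4, 2, 7, 2]]^T, v_3 = [[-2, -2, 1, 3, 1]]^T

We seek v_1 ∈ ker((A + 2I)^3) \ ker((A + 2I)^2), then set v_{i+1} = (A + 2I) v_i.

One such chain is v_1 = [[-2, -2, 0, 3, 1]]^T, v_2 = [[-4, -4, 2, 7, 2]]^T, v_3 = [[-2, -2, 1, 3, 1]]^T. Check: (A + 2I) v_3 = [[0, 0, 0, 0, 0]]^T = 0.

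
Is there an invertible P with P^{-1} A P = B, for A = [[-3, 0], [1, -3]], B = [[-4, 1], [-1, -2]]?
Two matrices over a field are similar if and only if they have the same invariant factors.

Both A and B have characteristic polynomial (x + 3)^2 and minimal polynomial (x + 3)^2. Computing further, both have invariant factors (x + 3)^2. Hence A and B are similar.

Yes.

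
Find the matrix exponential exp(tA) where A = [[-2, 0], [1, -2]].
e^{tA} = [[e^{-2*t}, 0], [t*e^{-2*t}, e^{-2*t}]]

A has Jordan form J = [[-2, 1], [0, -2]] with A = PJP^{-1}, so e^{tA} = P e^{tJ} P^{-1}.

For a Jordan block J_k(λ), e^{tJ_k(λ)} = e^{λt} · (I + tN + t^2 N^2/2! + ... + t^{k-1} N^{k-1}/(k-1)!) where N is the nilpotent superdiagonal part.

Assembling the blocks and conjugating back gives the entries of e^{tA} as shown above.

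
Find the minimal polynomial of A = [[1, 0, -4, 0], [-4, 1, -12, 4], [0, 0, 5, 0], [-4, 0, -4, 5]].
m_A(x) = (x - 5)(x - 1)

The characteristic polynomial factors as (x - 5)^2(x - 1)^2. The minimal polynomial is ∏(x - λ)^{k_λ} where k_λ is the size of the largest Jordan block at λ.

For λ = 1: rank(A - I) = 2, and the largest Jordan block has size 1 (the smallest k with rank((A - I)^k) = rank((A - I)^(k+1))).
For λ = 5: rank(A - 5I) = 2, and the largest Jordan block has size 1 (the smallest k with rank((A - 5I)^k) = rank((A - 5I)^(k+1))).

So m_A(x) = (x - 5)(x - 1).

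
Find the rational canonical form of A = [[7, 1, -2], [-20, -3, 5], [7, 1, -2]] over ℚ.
R = [[0, 0, 0], [1, 0, 0], [0, 1, 2]]

The invariant factors of A (the non-unit diagonal entries of the Smith normal form of xI - A over ℚ[x]) are x^2(x - 2), each dividing the next. The characteristic polynomial is their product, x^2(x - 2).

The rational canonical form is the block-diagonal matrix of companion matrices C(f_i):
R = [[0, 0, 0], [1, 0, 0], [0, 1, 2]].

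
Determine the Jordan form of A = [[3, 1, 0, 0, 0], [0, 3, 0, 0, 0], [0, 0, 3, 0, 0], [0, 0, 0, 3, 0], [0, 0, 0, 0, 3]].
The characteristic polynomial is det(xI - A) = (x - 3)^5, so the eigenvalues are 3 (algebraic multiplicity 5).

For λ = 3: rank(A - 3I) = 1, rank((A - 3I)^2) = 0. The eigenspace has dimension 5 - 1 = 4, so there are 4 Jordan blocks; the rank sequence gives block sizes [2, 1, 1, 1].

Assembling the blocks gives the Jordan form J above.

J = [[3, 1, 0, 0, 0], [0, 3, 0, 0, 0], [0, 0, 3, 0, 0], [0, 0, 0, 3, 0], [0, 0, 0, 0, 3]]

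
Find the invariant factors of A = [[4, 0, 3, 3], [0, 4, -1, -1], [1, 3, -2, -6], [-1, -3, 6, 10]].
The Jordan structure of A has elementary divisors (x - 4)^2, (x - 4)^2. Arranging the block sizes at each eigenvalue in decreasing order and taking row products gives the invariant factors.

Invariant factors (smallest first, each dividing the next): (x - 4)^2, (x - 4)^2.

Check: the last factor (x - 4)^2 is the minimal polynomial, and the product (x - 4)^4 is the characteristic polynomial.

(x - 4)^2, (x - 4)^2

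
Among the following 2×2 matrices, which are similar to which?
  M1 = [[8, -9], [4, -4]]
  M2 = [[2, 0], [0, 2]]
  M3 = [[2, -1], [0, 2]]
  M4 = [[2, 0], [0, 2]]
2 classes: {M1, M3}, {M2, M4}

Characteristic polynomials: χ_{M1} = (x - 2)^2, χ_{M2} = (x - 2)^2, χ_{M3} = (x - 2)^2, χ_{M4} = (x - 2)^2.

{M1, M3}: invariant factors (x - 2)^2.

{M2, M4}: invariant factors x - 2, x - 2.

Matrices are similar if and only if their invariant-factor lists agree; the partition into similarity classes is {M1, M3}, {M2, M4}.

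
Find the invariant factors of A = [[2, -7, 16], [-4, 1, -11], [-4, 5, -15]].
(x + 4)^3

The Jordan structure of A has elementary divisors (x + 4)^3. Arranging the block sizes at each eigenvalue in decreasing order and taking row products gives the invariant factors.

Invariant factors (smallest first, each dividing the next): (x + 4)^3.

Check: the last factor (x + 4)^3 is the minimal polynomial, and the product (x + 4)^3 is the characteristic polynomial.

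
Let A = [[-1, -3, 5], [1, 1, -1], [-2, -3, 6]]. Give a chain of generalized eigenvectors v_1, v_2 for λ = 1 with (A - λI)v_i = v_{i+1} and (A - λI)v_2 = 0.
v_1 = [[3, 1, 2]]^T, v_2 = [[1, 1, 1]]^T

We seek v_1 ∈ ker((A - I)^2) \ ker(A - I), then set v_{i+1} = (A - I) v_i.

One such chain is v_1 = [[3, 1, 2]]^T, v_2 = [[1, 1, 1]]^T. Check: (A - I) v_2 = [[0, 0, 0]]^T = 0.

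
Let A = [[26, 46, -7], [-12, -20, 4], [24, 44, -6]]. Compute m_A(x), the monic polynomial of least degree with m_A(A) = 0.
m_A(x) = (x - 2)^2(x + 4)

The characteristic polynomial factors as (x - 2)^2(x + 4). The minimal polynomial is ∏(x - λ)^{k_λ} where k_λ is the size of the largest Jordan block at λ.

For λ = -4: rank(A + 4I) = 2, and the largest Jordan block has size 1 (the smallest k with rank((A + 4I)^k) = rank((A + 4I)^(k+1))).
For λ = 2: rank(A - 2I) = 2, and the largest Jordan block has size 2 (the smallest k with rank((A - 2I)^k) = rank((A - 2I)^(k+1))).

So m_A(x) = (x - 2)^2(x + 4).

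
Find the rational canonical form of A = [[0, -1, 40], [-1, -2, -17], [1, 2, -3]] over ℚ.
The invariant factors of A (the non-unit diagonal entries of the Smith normal form of xI - A over ℚ[x]) are (x + 4)(x^2 + x - 5), each dividing the next. The characteristic polynomial is their product, (x + 4)(x^2 + x - 5).

The rational canonical form is the block-diagonal matrix of companion matrices C(f_i):
R = [[0, 0, 20], [1, 0, 1], [0, 1, -5]].

Note the characteristic polynomial does not split into linear factors over ℚ, so A has no Jordan form over ℚ; the rational canonical form exists over any field.

R = [[0, 0, 20], [1, 0, 1], [0, 1, -5]]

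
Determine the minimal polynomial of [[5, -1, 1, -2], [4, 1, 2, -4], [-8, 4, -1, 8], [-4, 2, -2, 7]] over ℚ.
m_A(x) = (x - 3)^2

The characteristic polynomial factors as (x - 3)^4. The minimal polynomial is ∏(x - λ)^{k_λ} where k_λ is the size of the largest Jordan block at λ.

For λ = 3: rank(A - 3I) = 1, and the largest Jordan block has size 2 (the smallest k with rank((A - 3I)^k) = rank((A - 3I)^(k+1))).

So m_A(x) = (x - 3)^2.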